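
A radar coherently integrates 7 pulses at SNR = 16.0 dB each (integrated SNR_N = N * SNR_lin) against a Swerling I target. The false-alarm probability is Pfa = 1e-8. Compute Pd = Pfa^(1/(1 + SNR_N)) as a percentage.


SNR_lin = 10^(16.0/10) = 39.81072
SNR_N = 7 * 39.81072 = 278.67504
1/(1 + SNR_N) = 1/279.67504 = 0.0035756
Pd = (1e-8)^0.0035756 = 0.93626
Pd = 93.6%

93.6%


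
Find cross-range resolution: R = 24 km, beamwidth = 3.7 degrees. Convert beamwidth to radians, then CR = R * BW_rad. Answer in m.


BW_rad = 0.064577182
CR = 24000 * 0.064577182 = 1549.9 m

1549.9 m


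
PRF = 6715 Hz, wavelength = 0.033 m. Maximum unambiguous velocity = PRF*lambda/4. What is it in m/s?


V_ua = 6715 * 0.033 / 4 = 55.4 m/s

55.4 m/s


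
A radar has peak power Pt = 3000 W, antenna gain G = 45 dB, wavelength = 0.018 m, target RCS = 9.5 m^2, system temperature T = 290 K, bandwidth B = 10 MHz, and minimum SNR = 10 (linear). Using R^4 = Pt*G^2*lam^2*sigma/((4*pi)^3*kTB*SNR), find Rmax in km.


G_lin = 10^(45/10) = 31622.776602
R^4 = 3000 * 31622.776602^2 * 0.018^2 * 9.5 / ((4*pi)^3 * 1.38e-23 * 290 * 10000000.0 * 10)
R^4 = 1.16274e19 m^4
R_max = (1.16274e19)^(1/4) = 58394.3 m = 58.4 km

58.4 km


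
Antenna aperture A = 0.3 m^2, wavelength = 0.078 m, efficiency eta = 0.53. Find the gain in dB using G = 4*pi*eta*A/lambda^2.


G_linear = 4*pi*0.53*0.3/0.078^2 = 328.41
G_dB = 10*log10(328.41) = 25.2 dB

25.2 dB


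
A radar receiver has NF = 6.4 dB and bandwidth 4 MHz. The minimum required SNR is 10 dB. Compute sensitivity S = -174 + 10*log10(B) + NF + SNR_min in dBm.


10*log10(4000000.0) = 66.02
S = -174 + 66.02 + 6.4 + 10 = -91.6 dBm

-91.6 dBm


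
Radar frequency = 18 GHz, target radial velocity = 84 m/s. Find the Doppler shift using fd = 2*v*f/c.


fd = 2 * 84 * 18000000000.0 / 3e8 = 10080.0 Hz

10080.0 Hz


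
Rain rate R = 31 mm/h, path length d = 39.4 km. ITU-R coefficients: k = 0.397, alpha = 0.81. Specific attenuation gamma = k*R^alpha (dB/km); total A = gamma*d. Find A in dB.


gamma = 0.397 * 31^0.81 = 6.409047 dB/km
A = 6.409047 * 39.4 = 252.52 dB

252.52 dB


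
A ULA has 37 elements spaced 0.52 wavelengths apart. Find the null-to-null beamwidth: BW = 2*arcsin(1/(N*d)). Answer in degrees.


1/(N*d) = 1/(37*0.52) = 0.051975
BW = 2*arcsin(0.051975) = 6.0 degrees

6.0 degrees


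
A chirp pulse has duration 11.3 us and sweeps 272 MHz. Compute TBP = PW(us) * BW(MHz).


TBP = 11.3 * 272 = 3073.6

3073.6


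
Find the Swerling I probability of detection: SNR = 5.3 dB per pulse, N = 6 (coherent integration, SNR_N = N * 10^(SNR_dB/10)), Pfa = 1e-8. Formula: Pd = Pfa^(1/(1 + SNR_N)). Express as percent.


SNR_lin = 10^(5.3/10) = 3.38844
SNR_N = 6 * 3.38844 = 20.33064
1/(1 + SNR_N) = 1/21.33064 = 0.0468809
Pd = (1e-8)^0.0468809 = 0.42165
Pd = 42.2%

42.2%


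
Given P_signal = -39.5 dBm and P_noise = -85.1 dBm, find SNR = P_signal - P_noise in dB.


SNR = -39.5 - (-85.1) = 45.6 dB

45.6 dB


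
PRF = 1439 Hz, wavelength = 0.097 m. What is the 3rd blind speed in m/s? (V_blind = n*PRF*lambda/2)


V_blind = 3 * 1439 * 0.097 / 2 = 209.4 m/s

209.4 m/s


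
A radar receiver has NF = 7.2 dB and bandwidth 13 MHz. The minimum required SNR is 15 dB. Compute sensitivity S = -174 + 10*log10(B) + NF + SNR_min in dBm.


10*log10(13000000.0) = 71.14
S = -174 + 71.14 + 7.2 + 15 = -80.7 dBm

-80.7 dBm


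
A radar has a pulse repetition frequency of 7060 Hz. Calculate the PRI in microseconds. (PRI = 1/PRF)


PRI = 1/7060 = 0.0001416431 s = 141.6 us

141.6 us


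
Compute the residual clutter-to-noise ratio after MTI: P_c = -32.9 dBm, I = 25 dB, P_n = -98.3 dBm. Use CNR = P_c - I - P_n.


CNR = -32.9 - 25 - (-98.3) = 40.4 dB

40.4 dB


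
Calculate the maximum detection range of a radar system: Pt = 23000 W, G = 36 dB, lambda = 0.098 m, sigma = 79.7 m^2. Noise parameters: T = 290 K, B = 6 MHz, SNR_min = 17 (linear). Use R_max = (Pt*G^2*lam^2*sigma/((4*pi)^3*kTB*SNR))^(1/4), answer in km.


G_lin = 10^(36/10) = 3981.071706
R^4 = 23000 * 3981.071706^2 * 0.098^2 * 79.7 / ((4*pi)^3 * 1.38e-23 * 290 * 6000000.0 * 17)
R^4 = 3.44454e20 m^4
R_max = (3.44454e20)^(1/4) = 136233.2 m = 136.2 km

136.2 km


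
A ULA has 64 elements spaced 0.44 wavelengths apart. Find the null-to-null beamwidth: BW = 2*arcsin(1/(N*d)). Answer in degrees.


1/(N*d) = 1/(64*0.44) = 0.035511
BW = 2*arcsin(0.035511) = 4.1 degrees

4.1 degrees


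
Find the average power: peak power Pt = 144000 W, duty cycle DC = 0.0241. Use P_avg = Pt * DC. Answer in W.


P_avg = 144000 * 0.0241 = 3470.4 W

3470.4 W


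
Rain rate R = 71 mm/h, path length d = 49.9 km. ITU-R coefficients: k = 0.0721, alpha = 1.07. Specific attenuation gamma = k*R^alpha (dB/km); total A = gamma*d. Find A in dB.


gamma = 0.0721 * 71^1.07 = 6.898929 dB/km
A = 6.898929 * 49.9 = 344.26 dB

344.26 dB


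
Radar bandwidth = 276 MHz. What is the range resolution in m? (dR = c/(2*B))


dR = 3e8 / (2 * 276000000.0) = 0.54 m

0.54 m


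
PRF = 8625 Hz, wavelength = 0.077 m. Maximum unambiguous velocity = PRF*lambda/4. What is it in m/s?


V_ua = 8625 * 0.077 / 4 = 166.0 m/s

166.0 m/s


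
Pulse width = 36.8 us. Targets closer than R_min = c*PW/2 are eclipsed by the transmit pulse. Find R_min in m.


R_min = 3e8 * 36.8e-6 / 2 = 5520.0 m

5520.0 m


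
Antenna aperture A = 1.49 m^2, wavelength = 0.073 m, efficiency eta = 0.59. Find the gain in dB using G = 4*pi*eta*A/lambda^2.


G_linear = 4*pi*0.59*1.49/0.073^2 = 2073.01
G_dB = 10*log10(2073.01) = 33.2 dB

33.2 dB


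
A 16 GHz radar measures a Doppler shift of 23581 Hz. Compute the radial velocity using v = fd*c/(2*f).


v = 23581 * 3e8 / (2 * 16000000000.0) = 221.1 m/s

221.1 m/s


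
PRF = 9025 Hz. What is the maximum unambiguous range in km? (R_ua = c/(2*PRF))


R_ua = 3e8 / (2 * 9025) = 16620.5 m = 16.6 km

16.6 km


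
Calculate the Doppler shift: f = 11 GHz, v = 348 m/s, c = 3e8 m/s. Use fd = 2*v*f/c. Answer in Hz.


fd = 2 * 348 * 11000000000.0 / 3e8 = 25520.0 Hz

25520.0 Hz


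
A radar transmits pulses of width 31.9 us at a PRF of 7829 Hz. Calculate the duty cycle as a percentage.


DC = 31.9e-6 * 7829 * 100 = 24.97%

24.97%


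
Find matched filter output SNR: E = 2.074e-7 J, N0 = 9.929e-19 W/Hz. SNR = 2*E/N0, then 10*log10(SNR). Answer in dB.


SNR_lin = 2 * 2.074e-7 / 9.929e-19 = 4.178e11
SNR_dB = 10*log10(4.178e11) = 116.2 dB

116.2 dB


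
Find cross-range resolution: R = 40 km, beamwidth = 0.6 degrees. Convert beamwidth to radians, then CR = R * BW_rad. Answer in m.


BW_rad = 0.010471976
CR = 40000 * 0.010471976 = 418.9 m

418.9 m


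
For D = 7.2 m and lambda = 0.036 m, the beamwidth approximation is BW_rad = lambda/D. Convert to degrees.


BW_rad = 0.036 / 7.2 = 0.005
BW_deg = 0.29 degrees

0.29 degrees


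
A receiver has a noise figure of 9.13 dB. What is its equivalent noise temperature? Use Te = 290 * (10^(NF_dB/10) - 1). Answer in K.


NF_lin = 10^(9.13/10) = 8.184648
Te = 290 * (8.184648 - 1) = 2083.5 K

2083.5 K


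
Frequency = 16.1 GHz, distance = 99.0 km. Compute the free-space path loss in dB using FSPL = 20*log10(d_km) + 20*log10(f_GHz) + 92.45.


20*log10(99.0) = 39.91
20*log10(16.1) = 24.14
FSPL = 156.5 dB

156.5 dB


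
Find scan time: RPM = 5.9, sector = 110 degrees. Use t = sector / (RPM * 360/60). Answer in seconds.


t = 110 / (5.9 * 360) * 60 = 3.11 s

3.11 s


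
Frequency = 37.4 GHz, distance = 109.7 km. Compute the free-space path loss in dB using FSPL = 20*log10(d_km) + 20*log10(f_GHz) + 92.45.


20*log10(109.7) = 40.8
20*log10(37.4) = 31.46
FSPL = 164.7 dB

164.7 dB


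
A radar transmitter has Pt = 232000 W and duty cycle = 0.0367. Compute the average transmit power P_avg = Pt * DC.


P_avg = 232000 * 0.0367 = 8514.4 W

8514.4 W


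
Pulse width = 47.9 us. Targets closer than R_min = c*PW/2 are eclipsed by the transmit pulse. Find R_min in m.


R_min = 3e8 * 47.9e-6 / 2 = 7185.0 m

7185.0 m


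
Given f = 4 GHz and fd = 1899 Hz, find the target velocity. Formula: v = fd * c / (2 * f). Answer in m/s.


v = 1899 * 3e8 / (2 * 4000000000.0) = 71.2 m/s

71.2 m/s


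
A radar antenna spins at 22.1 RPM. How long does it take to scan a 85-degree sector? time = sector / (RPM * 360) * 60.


t = 85 / (22.1 * 360) * 60 = 0.64 s

0.64 s


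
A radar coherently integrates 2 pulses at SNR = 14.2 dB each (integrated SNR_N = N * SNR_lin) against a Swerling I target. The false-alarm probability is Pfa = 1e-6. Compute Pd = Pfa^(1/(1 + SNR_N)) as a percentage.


SNR_lin = 10^(14.2/10) = 26.30268
SNR_N = 2 * 26.30268 = 52.60536
1/(1 + SNR_N) = 1/53.60536 = 0.0186549
Pd = (1e-6)^0.0186549 = 0.77281
Pd = 77.3%

77.3%


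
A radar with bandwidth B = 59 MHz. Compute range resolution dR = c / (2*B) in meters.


dR = 3e8 / (2 * 59000000.0) = 2.54 m

2.54 m


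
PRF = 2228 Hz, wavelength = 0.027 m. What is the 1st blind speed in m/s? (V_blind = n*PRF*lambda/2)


V_blind = 1 * 2228 * 0.027 / 2 = 30.1 m/s

30.1 m/s


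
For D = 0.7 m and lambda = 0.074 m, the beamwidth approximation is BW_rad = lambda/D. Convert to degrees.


BW_rad = 0.074 / 0.7 = 0.105714
BW_deg = 6.06 degrees

6.06 degrees


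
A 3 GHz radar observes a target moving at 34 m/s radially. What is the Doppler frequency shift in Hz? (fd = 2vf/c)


fd = 2 * 34 * 3000000000.0 / 3e8 = 680.0 Hz

680.0 Hz


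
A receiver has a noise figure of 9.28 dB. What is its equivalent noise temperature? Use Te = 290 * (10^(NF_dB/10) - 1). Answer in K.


NF_lin = 10^(9.28/10) = 8.472274
Te = 290 * (8.472274 - 1) = 2167.0 K

2167.0 K


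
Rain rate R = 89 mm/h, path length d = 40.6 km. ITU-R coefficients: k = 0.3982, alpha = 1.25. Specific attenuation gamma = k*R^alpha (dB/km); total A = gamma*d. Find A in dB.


gamma = 0.3982 * 89^1.25 = 108.852589 dB/km
A = 108.852589 * 40.6 = 4419.42 dB

4419.42 dB


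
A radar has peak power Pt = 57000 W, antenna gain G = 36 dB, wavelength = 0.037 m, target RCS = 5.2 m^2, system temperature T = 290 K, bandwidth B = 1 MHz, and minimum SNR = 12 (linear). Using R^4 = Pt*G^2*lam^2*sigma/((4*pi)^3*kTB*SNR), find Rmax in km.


G_lin = 10^(36/10) = 3981.071706
R^4 = 57000 * 3981.071706^2 * 0.037^2 * 5.2 / ((4*pi)^3 * 1.38e-23 * 290 * 1000000.0 * 12)
R^4 = 6.74829e19 m^4
R_max = (6.74829e19)^(1/4) = 90635.5 m = 90.6 km

90.6 km


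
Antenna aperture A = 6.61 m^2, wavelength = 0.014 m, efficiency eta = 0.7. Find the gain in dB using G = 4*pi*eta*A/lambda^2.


G_linear = 4*pi*0.7*6.61/0.014^2 = 296656.11
G_dB = 10*log10(296656.11) = 54.7 dB

54.7 dB


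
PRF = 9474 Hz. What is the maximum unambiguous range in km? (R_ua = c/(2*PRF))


R_ua = 3e8 / (2 * 9474) = 15832.8 m = 15.8 km

15.8 km


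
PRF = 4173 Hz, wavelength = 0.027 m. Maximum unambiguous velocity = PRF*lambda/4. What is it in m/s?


V_ua = 4173 * 0.027 / 4 = 28.2 m/s

28.2 m/s


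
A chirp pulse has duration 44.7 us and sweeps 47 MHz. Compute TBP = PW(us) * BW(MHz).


TBP = 44.7 * 47 = 2100.9

2100.9


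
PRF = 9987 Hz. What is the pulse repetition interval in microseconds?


PRI = 1/9987 = 0.0001001302 s = 100.1 us

100.1 us


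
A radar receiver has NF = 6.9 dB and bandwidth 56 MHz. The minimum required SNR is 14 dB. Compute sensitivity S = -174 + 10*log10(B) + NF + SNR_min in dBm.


10*log10(56000000.0) = 77.48
S = -174 + 77.48 + 6.9 + 14 = -75.6 dBm

-75.6 dBm


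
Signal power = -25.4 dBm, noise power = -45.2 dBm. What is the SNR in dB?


SNR = -25.4 - (-45.2) = 19.8 dB

19.8 dB


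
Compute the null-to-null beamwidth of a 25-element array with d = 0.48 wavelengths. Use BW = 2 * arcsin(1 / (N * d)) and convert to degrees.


1/(N*d) = 1/(25*0.48) = 0.083333
BW = 2*arcsin(0.083333) = 9.6 degrees

9.6 degrees


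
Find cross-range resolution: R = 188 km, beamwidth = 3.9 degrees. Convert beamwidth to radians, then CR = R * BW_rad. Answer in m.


BW_rad = 0.068067841
CR = 188000 * 0.068067841 = 12796.8 m

12796.8 m


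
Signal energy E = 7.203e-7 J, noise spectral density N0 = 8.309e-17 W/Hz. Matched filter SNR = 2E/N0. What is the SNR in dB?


SNR_lin = 2 * 7.203e-7 / 8.309e-17 = 1.734e10
SNR_dB = 10*log10(1.734e10) = 102.4 dB

102.4 dB


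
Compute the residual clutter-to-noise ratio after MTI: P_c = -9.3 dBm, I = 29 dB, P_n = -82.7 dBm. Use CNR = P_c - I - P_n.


CNR = -9.3 - 29 - (-82.7) = 44.4 dB

44.4 dB


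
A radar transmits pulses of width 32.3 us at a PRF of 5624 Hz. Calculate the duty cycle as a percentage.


DC = 32.3e-6 * 5624 * 100 = 18.17%

18.17%


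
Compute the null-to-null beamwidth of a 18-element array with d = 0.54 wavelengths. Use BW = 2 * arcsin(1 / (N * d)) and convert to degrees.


1/(N*d) = 1/(18*0.54) = 0.102881
BW = 2*arcsin(0.102881) = 11.8 degrees

11.8 degrees


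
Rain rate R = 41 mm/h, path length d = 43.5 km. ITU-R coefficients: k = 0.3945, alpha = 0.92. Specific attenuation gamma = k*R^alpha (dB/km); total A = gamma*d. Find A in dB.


gamma = 0.3945 * 41^0.92 = 12.017335 dB/km
A = 12.017335 * 43.5 = 522.75 dB

522.75 dB


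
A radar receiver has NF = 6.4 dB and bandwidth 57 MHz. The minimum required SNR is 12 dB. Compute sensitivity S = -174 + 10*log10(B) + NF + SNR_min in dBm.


10*log10(57000000.0) = 77.56
S = -174 + 77.56 + 6.4 + 12 = -78.0 dBm

-78.0 dBm


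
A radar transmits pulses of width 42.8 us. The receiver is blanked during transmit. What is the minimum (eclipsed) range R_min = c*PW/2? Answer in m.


R_min = 3e8 * 42.8e-6 / 2 = 6420.0 m

6420.0 m


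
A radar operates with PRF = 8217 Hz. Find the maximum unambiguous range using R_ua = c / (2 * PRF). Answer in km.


R_ua = 3e8 / (2 * 8217) = 18254.8 m = 18.3 km

18.3 km


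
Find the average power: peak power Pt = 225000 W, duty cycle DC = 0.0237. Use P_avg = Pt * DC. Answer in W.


P_avg = 225000 * 0.0237 = 5332.5 W

5332.5 W


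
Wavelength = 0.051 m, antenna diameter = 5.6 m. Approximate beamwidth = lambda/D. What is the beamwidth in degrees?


BW_rad = 0.051 / 5.6 = 0.009107
BW_deg = 0.52 degrees

0.52 degrees


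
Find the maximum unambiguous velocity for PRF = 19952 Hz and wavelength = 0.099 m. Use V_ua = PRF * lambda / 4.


V_ua = 19952 * 0.099 / 4 = 493.8 m/s

493.8 m/s


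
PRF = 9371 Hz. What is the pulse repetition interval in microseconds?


PRI = 1/9371 = 0.0001067122 s = 106.7 us

106.7 us


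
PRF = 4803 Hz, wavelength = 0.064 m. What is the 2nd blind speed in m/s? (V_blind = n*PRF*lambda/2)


V_blind = 2 * 4803 * 0.064 / 2 = 307.4 m/s

307.4 m/s


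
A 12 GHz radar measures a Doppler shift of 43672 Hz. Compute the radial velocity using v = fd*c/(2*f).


v = 43672 * 3e8 / (2 * 12000000000.0) = 545.9 m/s

545.9 m/s


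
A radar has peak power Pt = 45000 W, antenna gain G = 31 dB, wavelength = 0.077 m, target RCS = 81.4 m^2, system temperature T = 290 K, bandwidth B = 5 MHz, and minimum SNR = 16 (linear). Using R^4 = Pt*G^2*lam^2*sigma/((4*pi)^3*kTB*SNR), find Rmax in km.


G_lin = 10^(31/10) = 1258.925412
R^4 = 45000 * 1258.925412^2 * 0.077^2 * 81.4 / ((4*pi)^3 * 1.38e-23 * 290 * 5000000.0 * 16)
R^4 = 5.41778e19 m^4
R_max = (5.41778e19)^(1/4) = 85793.7 m = 85.8 km

85.8 km


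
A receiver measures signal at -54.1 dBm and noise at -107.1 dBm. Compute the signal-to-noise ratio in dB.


SNR = -54.1 - (-107.1) = 53.0 dB

53.0 dB


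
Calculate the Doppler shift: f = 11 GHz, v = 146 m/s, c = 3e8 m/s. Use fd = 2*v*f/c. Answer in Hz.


fd = 2 * 146 * 11000000000.0 / 3e8 = 10706.7 Hz

10706.7 Hz


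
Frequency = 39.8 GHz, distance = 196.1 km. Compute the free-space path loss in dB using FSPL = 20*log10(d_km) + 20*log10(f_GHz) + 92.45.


20*log10(196.1) = 45.85
20*log10(39.8) = 32.0
FSPL = 170.3 dB

170.3 dB


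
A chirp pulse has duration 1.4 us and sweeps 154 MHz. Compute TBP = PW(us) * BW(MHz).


TBP = 1.4 * 154 = 215.6

215.6


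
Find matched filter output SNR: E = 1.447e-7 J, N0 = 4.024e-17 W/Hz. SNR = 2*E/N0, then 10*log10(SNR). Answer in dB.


SNR_lin = 2 * 1.447e-7 / 4.024e-17 = 7.192e9
SNR_dB = 10*log10(7.192e9) = 98.6 dB

98.6 dB


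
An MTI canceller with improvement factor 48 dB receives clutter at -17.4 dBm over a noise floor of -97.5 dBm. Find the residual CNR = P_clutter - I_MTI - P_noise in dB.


CNR = -17.4 - 48 - (-97.5) = 32.1 dB

32.1 dB


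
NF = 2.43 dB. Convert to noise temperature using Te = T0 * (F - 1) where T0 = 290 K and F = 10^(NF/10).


NF_lin = 10^(2.43/10) = 1.749847
Te = 290 * (1.749847 - 1) = 217.5 K

217.5 K


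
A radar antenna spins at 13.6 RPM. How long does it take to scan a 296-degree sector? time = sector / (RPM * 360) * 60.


t = 296 / (13.6 * 360) * 60 = 3.63 s

3.63 s


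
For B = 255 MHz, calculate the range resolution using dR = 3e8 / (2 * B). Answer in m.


dR = 3e8 / (2 * 255000000.0) = 0.59 m

0.59 m


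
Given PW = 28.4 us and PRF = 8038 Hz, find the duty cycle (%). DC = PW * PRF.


DC = 28.4e-6 * 8038 * 100 = 22.83%

22.83%


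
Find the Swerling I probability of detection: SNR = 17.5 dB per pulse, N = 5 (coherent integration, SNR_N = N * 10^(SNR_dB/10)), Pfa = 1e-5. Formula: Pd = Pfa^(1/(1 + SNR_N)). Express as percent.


SNR_lin = 10^(17.5/10) = 56.23413
SNR_N = 5 * 56.23413 = 281.17065
1/(1 + SNR_N) = 1/282.17065 = 0.003544
Pd = (1e-5)^0.003544 = 0.96002
Pd = 96.0%

96.0%


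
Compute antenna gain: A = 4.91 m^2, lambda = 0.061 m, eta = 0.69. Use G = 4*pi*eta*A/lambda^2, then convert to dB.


G_linear = 4*pi*0.69*4.91/0.061^2 = 11441.44
G_dB = 10*log10(11441.44) = 40.6 dB

40.6 dB


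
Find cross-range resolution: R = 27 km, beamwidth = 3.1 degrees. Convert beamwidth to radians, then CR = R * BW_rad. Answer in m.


BW_rad = 0.054105207
CR = 27000 * 0.054105207 = 1460.8 m

1460.8 m


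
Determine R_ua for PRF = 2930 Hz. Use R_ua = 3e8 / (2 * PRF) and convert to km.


R_ua = 3e8 / (2 * 2930) = 51194.5 m = 51.2 km

51.2 km


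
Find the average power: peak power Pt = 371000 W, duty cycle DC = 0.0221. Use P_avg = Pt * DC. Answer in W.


P_avg = 371000 * 0.0221 = 8199.1 W

8199.1 W


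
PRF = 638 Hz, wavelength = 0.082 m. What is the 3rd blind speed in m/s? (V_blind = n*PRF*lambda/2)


V_blind = 3 * 638 * 0.082 / 2 = 78.5 m/s

78.5 m/s


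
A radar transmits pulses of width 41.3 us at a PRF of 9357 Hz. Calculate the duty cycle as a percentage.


DC = 41.3e-6 * 9357 * 100 = 38.64%

38.64%


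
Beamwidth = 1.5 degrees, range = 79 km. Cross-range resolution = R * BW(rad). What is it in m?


BW_rad = 0.026179939
CR = 79000 * 0.026179939 = 2068.2 m

2068.2 m


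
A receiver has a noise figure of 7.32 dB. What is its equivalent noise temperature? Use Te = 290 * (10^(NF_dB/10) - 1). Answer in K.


NF_lin = 10^(7.32/10) = 5.395106
Te = 290 * (5.395106 - 1) = 1274.6 K

1274.6 K


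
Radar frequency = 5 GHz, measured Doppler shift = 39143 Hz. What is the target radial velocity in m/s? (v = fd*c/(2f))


v = 39143 * 3e8 / (2 * 5000000000.0) = 1174.3 m/s

1174.3 m/s


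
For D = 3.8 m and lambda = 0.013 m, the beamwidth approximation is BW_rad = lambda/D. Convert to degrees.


BW_rad = 0.013 / 3.8 = 0.003421
BW_deg = 0.2 degrees

0.2 degrees


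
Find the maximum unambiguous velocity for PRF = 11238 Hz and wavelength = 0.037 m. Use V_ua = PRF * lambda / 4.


V_ua = 11238 * 0.037 / 4 = 104.0 m/s

104.0 m/s


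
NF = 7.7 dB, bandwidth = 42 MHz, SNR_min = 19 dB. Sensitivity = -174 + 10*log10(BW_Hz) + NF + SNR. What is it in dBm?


10*log10(42000000.0) = 76.23
S = -174 + 76.23 + 7.7 + 19 = -71.1 dBm

-71.1 dBm


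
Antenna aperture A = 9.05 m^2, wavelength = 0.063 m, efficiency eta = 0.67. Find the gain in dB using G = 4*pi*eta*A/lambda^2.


G_linear = 4*pi*0.67*9.05/0.063^2 = 19197.83
G_dB = 10*log10(19197.83) = 42.8 dB

42.8 dB


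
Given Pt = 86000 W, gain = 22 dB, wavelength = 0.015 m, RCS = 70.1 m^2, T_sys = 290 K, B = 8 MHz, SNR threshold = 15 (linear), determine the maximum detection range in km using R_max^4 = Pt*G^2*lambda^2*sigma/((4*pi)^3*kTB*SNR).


G_lin = 10^(22/10) = 158.489319
R^4 = 86000 * 158.489319^2 * 0.015^2 * 70.1 / ((4*pi)^3 * 1.38e-23 * 290 * 8000000.0 * 15)
R^4 = 3.57529e16 m^4
R_max = (3.57529e16)^(1/4) = 13750.8 m = 13.8 km

13.8 km


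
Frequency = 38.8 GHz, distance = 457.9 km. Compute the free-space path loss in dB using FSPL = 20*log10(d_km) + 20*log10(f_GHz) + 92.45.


20*log10(457.9) = 53.22
20*log10(38.8) = 31.78
FSPL = 177.4 dB

177.4 dB


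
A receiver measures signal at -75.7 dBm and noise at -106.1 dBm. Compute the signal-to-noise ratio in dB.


SNR = -75.7 - (-106.1) = 30.4 dB

30.4 dB


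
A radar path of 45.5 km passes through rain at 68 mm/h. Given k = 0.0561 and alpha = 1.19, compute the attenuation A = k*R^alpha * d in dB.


gamma = 0.0561 * 68^1.19 = 8.504494 dB/km
A = 8.504494 * 45.5 = 386.95 dB

386.95 dB


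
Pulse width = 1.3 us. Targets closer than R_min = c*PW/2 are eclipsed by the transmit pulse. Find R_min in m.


R_min = 3e8 * 1.3e-6 / 2 = 195.0 m

195.0 m


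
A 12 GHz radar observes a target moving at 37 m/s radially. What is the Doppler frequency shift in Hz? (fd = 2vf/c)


fd = 2 * 37 * 12000000000.0 / 3e8 = 2960.0 Hz

2960.0 Hz


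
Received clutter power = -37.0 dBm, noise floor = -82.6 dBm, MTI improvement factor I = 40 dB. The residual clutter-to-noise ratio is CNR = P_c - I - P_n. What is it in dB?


CNR = -37.0 - 40 - (-82.6) = 5.6 dB

5.6 dB


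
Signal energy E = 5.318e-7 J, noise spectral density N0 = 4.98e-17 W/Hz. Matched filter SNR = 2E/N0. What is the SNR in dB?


SNR_lin = 2 * 5.318e-7 / 4.98e-17 = 2.136e10
SNR_dB = 10*log10(2.136e10) = 103.3 dB

103.3 dB


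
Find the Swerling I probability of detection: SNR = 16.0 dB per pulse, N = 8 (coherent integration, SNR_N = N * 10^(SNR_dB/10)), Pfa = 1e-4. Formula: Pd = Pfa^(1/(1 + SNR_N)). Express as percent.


SNR_lin = 10^(16.0/10) = 39.81072
SNR_N = 8 * 39.81072 = 318.48576
1/(1 + SNR_N) = 1/319.48576 = 0.00313
Pd = (1e-4)^0.00313 = 0.97158
Pd = 97.2%

97.2%


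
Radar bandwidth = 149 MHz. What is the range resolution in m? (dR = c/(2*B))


dR = 3e8 / (2 * 149000000.0) = 1.01 m

1.01 m


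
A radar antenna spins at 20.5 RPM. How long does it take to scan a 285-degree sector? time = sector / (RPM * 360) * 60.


t = 285 / (20.5 * 360) * 60 = 2.32 s

2.32 s


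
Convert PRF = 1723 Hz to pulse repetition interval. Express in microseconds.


PRI = 1/1723 = 0.0005803831 s = 580.4 us

580.4 us


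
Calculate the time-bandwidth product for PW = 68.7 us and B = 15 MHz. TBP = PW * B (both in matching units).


TBP = 68.7 * 15 = 1030.5

1030.5


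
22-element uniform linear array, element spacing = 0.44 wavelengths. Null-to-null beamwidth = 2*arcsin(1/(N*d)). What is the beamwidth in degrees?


1/(N*d) = 1/(22*0.44) = 0.103306
BW = 2*arcsin(0.103306) = 11.9 degrees

11.9 degrees


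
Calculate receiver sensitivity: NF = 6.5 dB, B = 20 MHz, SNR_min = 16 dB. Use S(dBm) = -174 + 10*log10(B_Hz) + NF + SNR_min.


10*log10(20000000.0) = 73.01
S = -174 + 73.01 + 6.5 + 16 = -78.5 dBm

-78.5 dBm


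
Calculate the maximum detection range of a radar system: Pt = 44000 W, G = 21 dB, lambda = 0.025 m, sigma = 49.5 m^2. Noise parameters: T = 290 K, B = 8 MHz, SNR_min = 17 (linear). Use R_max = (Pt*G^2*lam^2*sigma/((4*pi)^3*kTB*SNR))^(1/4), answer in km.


G_lin = 10^(21/10) = 125.892541
R^4 = 44000 * 125.892541^2 * 0.025^2 * 49.5 / ((4*pi)^3 * 1.38e-23 * 290 * 8000000.0 * 17)
R^4 = 1.99753e16 m^4
R_max = (1.99753e16)^(1/4) = 11888.4 m = 11.9 km

11.9 km


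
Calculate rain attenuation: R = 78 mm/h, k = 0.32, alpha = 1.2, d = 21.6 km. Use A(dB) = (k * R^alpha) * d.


gamma = 0.32 * 78^1.2 = 59.657287 dB/km
A = 59.657287 * 21.6 = 1288.6 dB

1288.6 dB


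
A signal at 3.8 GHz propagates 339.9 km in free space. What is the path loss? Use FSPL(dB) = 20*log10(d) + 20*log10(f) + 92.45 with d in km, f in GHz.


20*log10(339.9) = 50.63
20*log10(3.8) = 11.6
FSPL = 154.7 dB

154.7 dB


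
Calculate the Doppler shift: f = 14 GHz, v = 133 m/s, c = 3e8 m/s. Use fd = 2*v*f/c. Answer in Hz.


fd = 2 * 133 * 14000000000.0 / 3e8 = 12413.3 Hz

12413.3 Hz


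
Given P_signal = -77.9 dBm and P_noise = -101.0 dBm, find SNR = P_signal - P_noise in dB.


SNR = -77.9 - (-101.0) = 23.1 dB

23.1 dB


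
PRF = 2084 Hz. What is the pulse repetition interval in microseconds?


PRI = 1/2084 = 0.0004798464 s = 479.8 us

479.8 us


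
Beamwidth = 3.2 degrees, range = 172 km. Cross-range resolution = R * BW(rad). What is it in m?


BW_rad = 0.055850536
CR = 172000 * 0.055850536 = 9606.3 m

9606.3 m


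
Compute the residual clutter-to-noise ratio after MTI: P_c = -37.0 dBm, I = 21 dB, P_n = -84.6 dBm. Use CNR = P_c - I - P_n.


CNR = -37.0 - 21 - (-84.6) = 26.6 dB

26.6 dB


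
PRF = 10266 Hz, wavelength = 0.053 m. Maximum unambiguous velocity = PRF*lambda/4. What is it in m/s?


V_ua = 10266 * 0.053 / 4 = 136.0 m/s

136.0 m/s


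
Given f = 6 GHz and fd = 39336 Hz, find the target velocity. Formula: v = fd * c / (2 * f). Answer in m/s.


v = 39336 * 3e8 / (2 * 6000000000.0) = 983.4 m/s

983.4 m/s


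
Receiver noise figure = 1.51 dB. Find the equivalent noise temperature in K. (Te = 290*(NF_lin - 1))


NF_lin = 10^(1.51/10) = 1.415794
Te = 290 * (1.415794 - 1) = 120.6 K

120.6 K


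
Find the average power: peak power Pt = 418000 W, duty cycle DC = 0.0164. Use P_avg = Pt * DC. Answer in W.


P_avg = 418000 * 0.0164 = 6855.2 W

6855.2 W


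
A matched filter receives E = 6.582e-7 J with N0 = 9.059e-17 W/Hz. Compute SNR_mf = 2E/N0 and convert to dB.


SNR_lin = 2 * 6.582e-7 / 9.059e-17 = 1.453e10
SNR_dB = 10*log10(1.453e10) = 101.6 dB

101.6 dB


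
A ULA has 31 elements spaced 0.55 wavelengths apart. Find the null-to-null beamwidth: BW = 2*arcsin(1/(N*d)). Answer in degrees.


1/(N*d) = 1/(31*0.55) = 0.058651
BW = 2*arcsin(0.058651) = 6.7 degrees

6.7 degrees


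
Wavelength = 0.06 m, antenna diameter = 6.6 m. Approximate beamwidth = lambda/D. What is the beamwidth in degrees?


BW_rad = 0.06 / 6.6 = 0.009091
BW_deg = 0.52 degrees

0.52 degrees


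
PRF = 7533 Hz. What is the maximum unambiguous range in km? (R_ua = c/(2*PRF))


R_ua = 3e8 / (2 * 7533) = 19912.4 m = 19.9 km

19.9 km


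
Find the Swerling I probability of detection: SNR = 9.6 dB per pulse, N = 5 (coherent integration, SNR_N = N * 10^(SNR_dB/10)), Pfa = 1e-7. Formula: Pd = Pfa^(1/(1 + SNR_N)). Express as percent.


SNR_lin = 10^(9.6/10) = 9.12011
SNR_N = 5 * 9.12011 = 45.60055
1/(1 + SNR_N) = 1/46.60055 = 0.021459
Pd = (1e-7)^0.021459 = 0.7076
Pd = 70.8%

70.8%


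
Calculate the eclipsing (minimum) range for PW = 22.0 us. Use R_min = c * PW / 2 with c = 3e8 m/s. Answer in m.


R_min = 3e8 * 22.0e-6 / 2 = 3300.0 m

3300.0 m


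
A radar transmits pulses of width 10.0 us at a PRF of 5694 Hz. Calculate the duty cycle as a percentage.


DC = 10.0e-6 * 5694 * 100 = 5.69%

5.69%


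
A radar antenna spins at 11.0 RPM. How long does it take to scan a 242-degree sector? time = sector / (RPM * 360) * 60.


t = 242 / (11.0 * 360) * 60 = 3.67 s

3.67 s


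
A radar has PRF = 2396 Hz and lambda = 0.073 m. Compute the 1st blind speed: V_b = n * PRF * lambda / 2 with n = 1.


V_blind = 1 * 2396 * 0.073 / 2 = 87.5 m/s

87.5 m/s


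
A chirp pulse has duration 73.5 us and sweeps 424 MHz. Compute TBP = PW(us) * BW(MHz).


TBP = 73.5 * 424 = 31164.0

31164.0


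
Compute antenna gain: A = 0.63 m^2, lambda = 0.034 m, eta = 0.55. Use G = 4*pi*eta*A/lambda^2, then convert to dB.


G_linear = 4*pi*0.55*0.63/0.034^2 = 3766.65
G_dB = 10*log10(3766.65) = 35.8 dB

35.8 dB


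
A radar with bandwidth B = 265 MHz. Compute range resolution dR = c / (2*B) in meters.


dR = 3e8 / (2 * 265000000.0) = 0.57 m

0.57 m


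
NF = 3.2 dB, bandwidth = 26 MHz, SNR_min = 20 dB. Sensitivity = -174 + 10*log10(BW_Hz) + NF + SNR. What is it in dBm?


10*log10(26000000.0) = 74.15
S = -174 + 74.15 + 3.2 + 20 = -76.7 dBm

-76.7 dBm


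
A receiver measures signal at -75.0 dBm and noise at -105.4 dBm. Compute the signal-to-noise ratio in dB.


SNR = -75.0 - (-105.4) = 30.4 dB

30.4 dB


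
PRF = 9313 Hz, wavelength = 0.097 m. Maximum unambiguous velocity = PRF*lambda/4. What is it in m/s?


V_ua = 9313 * 0.097 / 4 = 225.8 m/s

225.8 m/s


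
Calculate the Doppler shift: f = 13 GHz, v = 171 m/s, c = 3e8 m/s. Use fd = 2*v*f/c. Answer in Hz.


fd = 2 * 171 * 13000000000.0 / 3e8 = 14820.0 Hz

14820.0 Hz


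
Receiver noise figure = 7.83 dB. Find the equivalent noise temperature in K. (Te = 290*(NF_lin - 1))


NF_lin = 10^(7.83/10) = 6.067363
Te = 290 * (6.067363 - 1) = 1469.5 K

1469.5 K


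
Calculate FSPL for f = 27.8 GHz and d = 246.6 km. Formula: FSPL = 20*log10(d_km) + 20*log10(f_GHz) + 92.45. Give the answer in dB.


20*log10(246.6) = 47.84
20*log10(27.8) = 28.88
FSPL = 169.2 dB

169.2 dB


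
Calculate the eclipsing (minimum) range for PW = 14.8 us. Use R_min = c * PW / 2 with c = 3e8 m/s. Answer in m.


R_min = 3e8 * 14.8e-6 / 2 = 2220.0 m

2220.0 m


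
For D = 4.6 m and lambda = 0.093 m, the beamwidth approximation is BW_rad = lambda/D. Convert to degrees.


BW_rad = 0.093 / 4.6 = 0.020217
BW_deg = 1.16 degrees

1.16 degrees


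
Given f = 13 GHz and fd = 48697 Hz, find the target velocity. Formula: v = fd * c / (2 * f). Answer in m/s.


v = 48697 * 3e8 / (2 * 13000000000.0) = 561.9 m/s

561.9 m/s


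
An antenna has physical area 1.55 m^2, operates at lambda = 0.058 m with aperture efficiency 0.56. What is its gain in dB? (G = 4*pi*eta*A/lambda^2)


G_linear = 4*pi*0.56*1.55/0.058^2 = 3242.45
G_dB = 10*log10(3242.45) = 35.1 dB

35.1 dB


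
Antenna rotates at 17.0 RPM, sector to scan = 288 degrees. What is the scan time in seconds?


t = 288 / (17.0 * 360) * 60 = 2.82 s

2.82 s


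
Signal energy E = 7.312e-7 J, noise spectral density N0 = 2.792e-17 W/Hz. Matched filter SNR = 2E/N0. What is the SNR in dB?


SNR_lin = 2 * 7.312e-7 / 2.792e-17 = 5.238e10
SNR_dB = 10*log10(5.238e10) = 107.2 dB

107.2 dB


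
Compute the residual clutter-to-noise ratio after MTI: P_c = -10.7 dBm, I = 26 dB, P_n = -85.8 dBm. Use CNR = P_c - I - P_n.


CNR = -10.7 - 26 - (-85.8) = 49.1 dB

49.1 dB


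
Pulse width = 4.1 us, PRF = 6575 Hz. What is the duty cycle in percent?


DC = 4.1e-6 * 6575 * 100 = 2.7%

2.7%


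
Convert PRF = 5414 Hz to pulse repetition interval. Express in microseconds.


PRI = 1/5414 = 0.0001847063 s = 184.7 us

184.7 us


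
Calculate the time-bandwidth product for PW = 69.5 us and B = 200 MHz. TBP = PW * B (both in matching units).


TBP = 69.5 * 200 = 13900.0

13900.0


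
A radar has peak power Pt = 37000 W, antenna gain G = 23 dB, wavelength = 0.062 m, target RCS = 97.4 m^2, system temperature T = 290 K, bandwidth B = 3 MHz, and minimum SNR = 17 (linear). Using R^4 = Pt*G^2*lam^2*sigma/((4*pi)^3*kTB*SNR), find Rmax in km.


G_lin = 10^(23/10) = 199.526231
R^4 = 37000 * 199.526231^2 * 0.062^2 * 97.4 / ((4*pi)^3 * 1.38e-23 * 290 * 3000000.0 * 17)
R^4 = 1.36166e18 m^4
R_max = (1.36166e18)^(1/4) = 34159.9 m = 34.2 km

34.2 km


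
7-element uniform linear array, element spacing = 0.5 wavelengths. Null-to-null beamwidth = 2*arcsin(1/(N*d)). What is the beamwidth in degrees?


1/(N*d) = 1/(7*0.5) = 0.285714
BW = 2*arcsin(0.285714) = 33.2 degrees

33.2 degrees


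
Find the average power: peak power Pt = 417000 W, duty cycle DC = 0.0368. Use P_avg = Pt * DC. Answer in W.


P_avg = 417000 * 0.0368 = 15345.6 W

15345.6 W


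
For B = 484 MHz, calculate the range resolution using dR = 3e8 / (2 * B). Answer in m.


dR = 3e8 / (2 * 484000000.0) = 0.31 m

0.31 m


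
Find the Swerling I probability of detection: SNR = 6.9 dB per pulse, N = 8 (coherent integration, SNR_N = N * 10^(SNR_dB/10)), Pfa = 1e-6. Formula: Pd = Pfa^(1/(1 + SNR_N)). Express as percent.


SNR_lin = 10^(6.9/10) = 4.89779
SNR_N = 8 * 4.89779 = 39.18232
1/(1 + SNR_N) = 1/40.18232 = 0.0248866
Pd = (1e-6)^0.0248866 = 0.70906
Pd = 70.9%

70.9%


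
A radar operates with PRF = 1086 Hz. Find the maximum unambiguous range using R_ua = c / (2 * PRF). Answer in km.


R_ua = 3e8 / (2 * 1086) = 138121.5 m = 138.1 km

138.1 km


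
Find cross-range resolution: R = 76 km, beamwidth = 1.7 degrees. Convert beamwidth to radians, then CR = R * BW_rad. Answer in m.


BW_rad = 0.029670597
CR = 76000 * 0.029670597 = 2255.0 m

2255.0 m


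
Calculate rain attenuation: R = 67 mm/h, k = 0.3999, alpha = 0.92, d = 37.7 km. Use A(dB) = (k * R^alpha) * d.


gamma = 0.3999 * 67^0.92 = 19.139925 dB/km
A = 19.139925 * 37.7 = 721.58 dB

721.58 dB


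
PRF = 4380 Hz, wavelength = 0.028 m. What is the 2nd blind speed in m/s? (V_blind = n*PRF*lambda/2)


V_blind = 2 * 4380 * 0.028 / 2 = 122.6 m/s

122.6 m/s


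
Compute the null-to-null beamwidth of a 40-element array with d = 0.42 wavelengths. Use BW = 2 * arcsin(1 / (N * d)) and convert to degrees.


1/(N*d) = 1/(40*0.42) = 0.059524
BW = 2*arcsin(0.059524) = 6.8 degrees

6.8 degrees


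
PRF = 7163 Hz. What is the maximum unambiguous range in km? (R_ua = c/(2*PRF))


R_ua = 3e8 / (2 * 7163) = 20940.9 m = 20.9 km

20.9 km


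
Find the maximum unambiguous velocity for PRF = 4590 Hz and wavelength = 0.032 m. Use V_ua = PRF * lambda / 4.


V_ua = 4590 * 0.032 / 4 = 36.7 m/s

36.7 m/s


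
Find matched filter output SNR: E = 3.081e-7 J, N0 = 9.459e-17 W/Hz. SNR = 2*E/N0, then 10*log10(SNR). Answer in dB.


SNR_lin = 2 * 3.081e-7 / 9.459e-17 = 6.514e9
SNR_dB = 10*log10(6.514e9) = 98.1 dB

98.1 dB


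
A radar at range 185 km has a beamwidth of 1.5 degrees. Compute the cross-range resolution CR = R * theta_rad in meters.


BW_rad = 0.026179939
CR = 185000 * 0.026179939 = 4843.3 m

4843.3 m


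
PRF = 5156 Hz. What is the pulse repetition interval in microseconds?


PRI = 1/5156 = 0.0001939488 s = 193.9 us

193.9 us


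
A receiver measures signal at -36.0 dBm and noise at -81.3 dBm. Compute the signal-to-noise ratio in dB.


SNR = -36.0 - (-81.3) = 45.3 dB

45.3 dB


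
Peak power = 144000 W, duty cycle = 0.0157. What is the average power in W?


P_avg = 144000 * 0.0157 = 2260.8 W

2260.8 W


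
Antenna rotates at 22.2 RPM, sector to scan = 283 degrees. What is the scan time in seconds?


t = 283 / (22.2 * 360) * 60 = 2.12 s

2.12 s


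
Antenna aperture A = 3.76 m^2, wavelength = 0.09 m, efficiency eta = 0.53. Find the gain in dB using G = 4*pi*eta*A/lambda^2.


G_linear = 4*pi*0.53*3.76/0.09^2 = 3091.64
G_dB = 10*log10(3091.64) = 34.9 dB

34.9 dB


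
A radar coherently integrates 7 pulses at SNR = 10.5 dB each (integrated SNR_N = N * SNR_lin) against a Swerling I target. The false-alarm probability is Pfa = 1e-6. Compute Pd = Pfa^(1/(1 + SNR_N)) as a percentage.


SNR_lin = 10^(10.5/10) = 11.22018
SNR_N = 7 * 11.22018 = 78.54126
1/(1 + SNR_N) = 1/79.54126 = 0.0125721
Pd = (1e-6)^0.0125721 = 0.84056
Pd = 84.1%

84.1%


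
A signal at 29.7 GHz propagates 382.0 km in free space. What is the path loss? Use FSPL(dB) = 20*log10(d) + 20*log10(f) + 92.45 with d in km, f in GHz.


20*log10(382.0) = 51.64
20*log10(29.7) = 29.46
FSPL = 173.5 dB

173.5 dB


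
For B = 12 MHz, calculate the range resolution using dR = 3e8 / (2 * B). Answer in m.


dR = 3e8 / (2 * 12000000.0) = 12.5 m

12.5 m


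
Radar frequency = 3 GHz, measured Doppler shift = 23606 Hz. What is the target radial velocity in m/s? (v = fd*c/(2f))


v = 23606 * 3e8 / (2 * 3000000000.0) = 1180.3 m/s

1180.3 m/s


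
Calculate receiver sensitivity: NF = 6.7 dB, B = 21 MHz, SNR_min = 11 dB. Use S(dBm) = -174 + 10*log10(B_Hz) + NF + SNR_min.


10*log10(21000000.0) = 73.22
S = -174 + 73.22 + 6.7 + 11 = -83.1 dBm

-83.1 dBm


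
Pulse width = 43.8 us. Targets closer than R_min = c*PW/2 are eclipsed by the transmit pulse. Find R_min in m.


R_min = 3e8 * 43.8e-6 / 2 = 6570.0 m

6570.0 m


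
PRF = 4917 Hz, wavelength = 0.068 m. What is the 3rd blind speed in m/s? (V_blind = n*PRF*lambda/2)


V_blind = 3 * 4917 * 0.068 / 2 = 501.5 m/s

501.5 m/s


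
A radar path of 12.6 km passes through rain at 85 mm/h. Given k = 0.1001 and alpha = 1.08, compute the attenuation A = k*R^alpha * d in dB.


gamma = 0.1001 * 85^1.08 = 12.13966 dB/km
A = 12.13966 * 12.6 = 152.96 dB

152.96 dB


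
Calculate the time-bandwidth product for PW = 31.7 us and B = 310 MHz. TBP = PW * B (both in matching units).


TBP = 31.7 * 310 = 9827.0

9827.0


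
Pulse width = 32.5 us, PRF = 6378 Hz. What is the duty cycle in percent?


DC = 32.5e-6 * 6378 * 100 = 20.73%

20.73%


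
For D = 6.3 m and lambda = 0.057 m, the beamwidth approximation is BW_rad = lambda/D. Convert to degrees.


BW_rad = 0.057 / 6.3 = 0.009048
BW_deg = 0.52 degrees

0.52 degrees


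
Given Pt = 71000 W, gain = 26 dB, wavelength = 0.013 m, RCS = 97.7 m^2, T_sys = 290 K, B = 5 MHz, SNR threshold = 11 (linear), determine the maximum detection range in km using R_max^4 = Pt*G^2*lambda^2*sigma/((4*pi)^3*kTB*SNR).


G_lin = 10^(26/10) = 398.107171
R^4 = 71000 * 398.107171^2 * 0.013^2 * 97.7 / ((4*pi)^3 * 1.38e-23 * 290 * 5000000.0 * 11)
R^4 = 4.25373e17 m^4
R_max = (4.25373e17)^(1/4) = 25538.3 m = 25.5 km

25.5 km


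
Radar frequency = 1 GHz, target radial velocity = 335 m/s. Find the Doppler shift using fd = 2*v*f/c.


fd = 2 * 335 * 1000000000.0 / 3e8 = 2233.3 Hz

2233.3 Hz


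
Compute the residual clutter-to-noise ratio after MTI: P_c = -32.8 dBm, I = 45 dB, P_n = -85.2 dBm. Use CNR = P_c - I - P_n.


CNR = -32.8 - 45 - (-85.2) = 7.4 dB

7.4 dB


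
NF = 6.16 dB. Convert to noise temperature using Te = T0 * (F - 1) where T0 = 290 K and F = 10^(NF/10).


NF_lin = 10^(6.16/10) = 4.130475
Te = 290 * (4.130475 - 1) = 907.8 K

907.8 K


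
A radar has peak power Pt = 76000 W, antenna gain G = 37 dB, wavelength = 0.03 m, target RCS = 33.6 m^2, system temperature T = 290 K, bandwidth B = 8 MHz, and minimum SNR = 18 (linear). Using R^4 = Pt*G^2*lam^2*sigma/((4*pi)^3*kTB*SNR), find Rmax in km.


G_lin = 10^(37/10) = 5011.872336
R^4 = 76000 * 5011.872336^2 * 0.03^2 * 33.6 / ((4*pi)^3 * 1.38e-23 * 290 * 8000000.0 * 18)
R^4 = 5.04808e19 m^4
R_max = (5.04808e19)^(1/4) = 84291.1 m = 84.3 km

84.3 km


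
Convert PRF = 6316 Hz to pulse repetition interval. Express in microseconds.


PRI = 1/6316 = 0.0001583281 s = 158.3 us

158.3 us


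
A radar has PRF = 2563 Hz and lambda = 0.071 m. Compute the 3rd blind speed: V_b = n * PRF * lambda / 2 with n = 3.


V_blind = 3 * 2563 * 0.071 / 2 = 273.0 m/s

273.0 m/s


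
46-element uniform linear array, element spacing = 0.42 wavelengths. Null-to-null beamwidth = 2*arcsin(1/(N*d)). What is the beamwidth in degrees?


1/(N*d) = 1/(46*0.42) = 0.05176
BW = 2*arcsin(0.05176) = 5.9 degrees

5.9 degrees


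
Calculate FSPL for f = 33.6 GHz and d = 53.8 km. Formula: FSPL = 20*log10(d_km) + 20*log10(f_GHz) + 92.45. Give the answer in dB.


20*log10(53.8) = 34.62
20*log10(33.6) = 30.53
FSPL = 157.6 dB

157.6 dB


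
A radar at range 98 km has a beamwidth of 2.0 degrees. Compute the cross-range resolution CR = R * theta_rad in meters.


BW_rad = 0.034906585
CR = 98000 * 0.034906585 = 3420.8 m

3420.8 m


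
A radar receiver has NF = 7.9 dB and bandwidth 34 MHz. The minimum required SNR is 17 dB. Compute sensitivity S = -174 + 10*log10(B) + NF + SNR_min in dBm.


10*log10(34000000.0) = 75.31
S = -174 + 75.31 + 7.9 + 17 = -73.8 dBm

-73.8 dBm
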